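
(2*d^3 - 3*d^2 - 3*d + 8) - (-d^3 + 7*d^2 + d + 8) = 3*d^3 - 10*d^2 - 4*d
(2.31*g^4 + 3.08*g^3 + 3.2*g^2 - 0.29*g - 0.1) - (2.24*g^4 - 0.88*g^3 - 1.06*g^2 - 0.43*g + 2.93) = 0.0699999999999998*g^4 + 3.96*g^3 + 4.26*g^2 + 0.14*g - 3.03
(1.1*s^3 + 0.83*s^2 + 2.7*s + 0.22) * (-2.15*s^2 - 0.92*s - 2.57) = -2.365*s^5 - 2.7965*s^4 - 9.3956*s^3 - 5.0901*s^2 - 7.1414*s - 0.5654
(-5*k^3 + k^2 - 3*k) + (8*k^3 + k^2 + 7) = 3*k^3 + 2*k^2 - 3*k + 7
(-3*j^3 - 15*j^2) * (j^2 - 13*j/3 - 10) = -3*j^5 - 2*j^4 + 95*j^3 + 150*j^2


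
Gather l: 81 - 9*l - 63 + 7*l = 18 - 2*l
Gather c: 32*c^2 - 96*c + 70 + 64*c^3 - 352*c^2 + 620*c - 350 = 64*c^3 - 320*c^2 + 524*c - 280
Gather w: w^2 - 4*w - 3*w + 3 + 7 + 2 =w^2 - 7*w + 12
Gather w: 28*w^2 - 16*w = 28*w^2 - 16*w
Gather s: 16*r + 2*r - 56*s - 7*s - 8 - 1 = 18*r - 63*s - 9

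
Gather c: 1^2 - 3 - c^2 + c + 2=-c^2 + c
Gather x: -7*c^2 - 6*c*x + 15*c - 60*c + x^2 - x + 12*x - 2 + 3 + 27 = -7*c^2 - 45*c + x^2 + x*(11 - 6*c) + 28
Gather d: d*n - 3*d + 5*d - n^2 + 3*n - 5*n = d*(n + 2) - n^2 - 2*n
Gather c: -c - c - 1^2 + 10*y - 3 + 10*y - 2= -2*c + 20*y - 6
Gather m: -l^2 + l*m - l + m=-l^2 - l + m*(l + 1)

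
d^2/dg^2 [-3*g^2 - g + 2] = -6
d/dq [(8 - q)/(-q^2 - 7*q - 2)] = (q^2 + 7*q - (q - 8)*(2*q + 7) + 2)/(q^2 + 7*q + 2)^2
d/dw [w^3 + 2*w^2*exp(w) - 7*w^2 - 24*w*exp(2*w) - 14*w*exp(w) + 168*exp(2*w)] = 2*w^2*exp(w) + 3*w^2 - 48*w*exp(2*w) - 10*w*exp(w) - 14*w + 312*exp(2*w) - 14*exp(w)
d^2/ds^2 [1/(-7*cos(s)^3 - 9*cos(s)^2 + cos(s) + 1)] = -((17*cos(s) + 72*cos(2*s) + 63*cos(3*s))*(7*cos(s)^3 + 9*cos(s)^2 - cos(s) - 1)/4 + 2*(21*cos(s)^2 + 18*cos(s) - 1)^2*sin(s)^2)/(7*cos(s)^3 + 9*cos(s)^2 - cos(s) - 1)^3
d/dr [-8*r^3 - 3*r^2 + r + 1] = -24*r^2 - 6*r + 1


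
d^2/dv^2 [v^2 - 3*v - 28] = 2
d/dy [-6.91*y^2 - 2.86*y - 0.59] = -13.82*y - 2.86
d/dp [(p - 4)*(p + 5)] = 2*p + 1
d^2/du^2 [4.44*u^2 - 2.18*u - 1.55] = 8.88000000000000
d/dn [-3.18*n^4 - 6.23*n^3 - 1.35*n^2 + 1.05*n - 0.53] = -12.72*n^3 - 18.69*n^2 - 2.7*n + 1.05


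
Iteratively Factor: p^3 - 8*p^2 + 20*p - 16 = (p - 2)*(p^2 - 6*p + 8) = (p - 2)^2*(p - 4)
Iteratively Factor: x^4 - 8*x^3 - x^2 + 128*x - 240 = (x - 4)*(x^3 - 4*x^2 - 17*x + 60) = (x - 4)*(x + 4)*(x^2 - 8*x + 15) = (x - 4)*(x - 3)*(x + 4)*(x - 5)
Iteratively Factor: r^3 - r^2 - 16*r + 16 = (r - 1)*(r^2 - 16) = (r - 4)*(r - 1)*(r + 4)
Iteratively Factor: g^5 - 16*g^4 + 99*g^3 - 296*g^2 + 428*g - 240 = (g - 2)*(g^4 - 14*g^3 + 71*g^2 - 154*g + 120) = (g - 2)^2*(g^3 - 12*g^2 + 47*g - 60) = (g - 3)*(g - 2)^2*(g^2 - 9*g + 20) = (g - 4)*(g - 3)*(g - 2)^2*(g - 5)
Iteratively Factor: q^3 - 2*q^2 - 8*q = (q + 2)*(q^2 - 4*q) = q*(q + 2)*(q - 4)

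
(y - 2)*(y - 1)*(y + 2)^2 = y^4 + y^3 - 6*y^2 - 4*y + 8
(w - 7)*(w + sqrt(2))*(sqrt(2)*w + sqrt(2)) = sqrt(2)*w^3 - 6*sqrt(2)*w^2 + 2*w^2 - 12*w - 7*sqrt(2)*w - 14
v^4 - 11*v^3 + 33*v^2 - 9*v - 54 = (v - 6)*(v - 3)^2*(v + 1)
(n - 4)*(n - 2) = n^2 - 6*n + 8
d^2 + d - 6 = (d - 2)*(d + 3)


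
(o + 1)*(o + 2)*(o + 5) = o^3 + 8*o^2 + 17*o + 10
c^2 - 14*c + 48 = (c - 8)*(c - 6)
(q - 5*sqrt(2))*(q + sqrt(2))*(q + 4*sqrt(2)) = q^3 - 42*q - 40*sqrt(2)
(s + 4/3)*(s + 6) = s^2 + 22*s/3 + 8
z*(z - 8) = z^2 - 8*z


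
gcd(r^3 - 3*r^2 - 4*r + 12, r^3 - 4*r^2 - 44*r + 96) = r - 2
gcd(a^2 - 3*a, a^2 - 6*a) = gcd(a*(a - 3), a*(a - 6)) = a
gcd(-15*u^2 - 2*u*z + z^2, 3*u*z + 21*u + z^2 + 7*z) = 3*u + z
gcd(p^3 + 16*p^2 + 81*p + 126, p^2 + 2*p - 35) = p + 7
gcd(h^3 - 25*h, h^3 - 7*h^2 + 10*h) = h^2 - 5*h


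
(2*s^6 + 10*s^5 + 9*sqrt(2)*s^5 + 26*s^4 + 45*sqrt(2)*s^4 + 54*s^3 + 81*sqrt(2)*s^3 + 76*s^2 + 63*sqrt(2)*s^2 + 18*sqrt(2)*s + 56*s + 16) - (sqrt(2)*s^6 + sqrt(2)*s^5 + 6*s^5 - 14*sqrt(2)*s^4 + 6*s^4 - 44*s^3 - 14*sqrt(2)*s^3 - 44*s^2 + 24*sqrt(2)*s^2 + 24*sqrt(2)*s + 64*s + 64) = -sqrt(2)*s^6 + 2*s^6 + 4*s^5 + 8*sqrt(2)*s^5 + 20*s^4 + 59*sqrt(2)*s^4 + 98*s^3 + 95*sqrt(2)*s^3 + 39*sqrt(2)*s^2 + 120*s^2 - 6*sqrt(2)*s - 8*s - 48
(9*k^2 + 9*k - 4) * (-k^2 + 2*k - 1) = -9*k^4 + 9*k^3 + 13*k^2 - 17*k + 4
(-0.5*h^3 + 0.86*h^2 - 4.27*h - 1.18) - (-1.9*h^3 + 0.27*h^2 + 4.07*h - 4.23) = 1.4*h^3 + 0.59*h^2 - 8.34*h + 3.05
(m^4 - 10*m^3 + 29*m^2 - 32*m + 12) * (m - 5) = m^5 - 15*m^4 + 79*m^3 - 177*m^2 + 172*m - 60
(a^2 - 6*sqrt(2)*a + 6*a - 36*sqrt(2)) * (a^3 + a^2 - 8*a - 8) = a^5 - 6*sqrt(2)*a^4 + 7*a^4 - 42*sqrt(2)*a^3 - 2*a^3 - 56*a^2 + 12*sqrt(2)*a^2 - 48*a + 336*sqrt(2)*a + 288*sqrt(2)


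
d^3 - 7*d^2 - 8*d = d*(d - 8)*(d + 1)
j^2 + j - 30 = (j - 5)*(j + 6)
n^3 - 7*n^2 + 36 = (n - 6)*(n - 3)*(n + 2)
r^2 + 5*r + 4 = (r + 1)*(r + 4)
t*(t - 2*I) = t^2 - 2*I*t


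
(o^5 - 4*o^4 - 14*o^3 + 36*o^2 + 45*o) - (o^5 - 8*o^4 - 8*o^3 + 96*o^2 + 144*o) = 4*o^4 - 6*o^3 - 60*o^2 - 99*o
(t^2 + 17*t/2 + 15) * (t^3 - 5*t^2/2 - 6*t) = t^5 + 6*t^4 - 49*t^3/4 - 177*t^2/2 - 90*t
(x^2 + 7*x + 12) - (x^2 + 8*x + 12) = -x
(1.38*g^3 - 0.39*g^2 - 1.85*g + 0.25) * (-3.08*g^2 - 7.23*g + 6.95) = -4.2504*g^5 - 8.7762*g^4 + 18.1087*g^3 + 9.895*g^2 - 14.665*g + 1.7375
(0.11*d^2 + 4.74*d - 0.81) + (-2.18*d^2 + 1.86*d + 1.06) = -2.07*d^2 + 6.6*d + 0.25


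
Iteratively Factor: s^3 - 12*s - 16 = (s + 2)*(s^2 - 2*s - 8) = (s - 4)*(s + 2)*(s + 2)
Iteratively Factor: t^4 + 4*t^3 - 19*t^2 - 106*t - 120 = (t + 3)*(t^3 + t^2 - 22*t - 40) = (t + 2)*(t + 3)*(t^2 - t - 20) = (t + 2)*(t + 3)*(t + 4)*(t - 5)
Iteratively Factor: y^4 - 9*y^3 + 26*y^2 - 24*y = (y - 4)*(y^3 - 5*y^2 + 6*y) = (y - 4)*(y - 3)*(y^2 - 2*y) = (y - 4)*(y - 3)*(y - 2)*(y)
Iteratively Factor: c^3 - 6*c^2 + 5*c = (c - 5)*(c^2 - c) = c*(c - 5)*(c - 1)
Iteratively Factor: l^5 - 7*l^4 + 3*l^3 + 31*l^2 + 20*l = (l + 1)*(l^4 - 8*l^3 + 11*l^2 + 20*l) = (l - 5)*(l + 1)*(l^3 - 3*l^2 - 4*l) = (l - 5)*(l + 1)^2*(l^2 - 4*l) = l*(l - 5)*(l + 1)^2*(l - 4)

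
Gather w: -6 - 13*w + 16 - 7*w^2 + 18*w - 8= -7*w^2 + 5*w + 2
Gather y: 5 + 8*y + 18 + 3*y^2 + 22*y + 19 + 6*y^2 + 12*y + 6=9*y^2 + 42*y + 48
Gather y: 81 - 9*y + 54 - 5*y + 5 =140 - 14*y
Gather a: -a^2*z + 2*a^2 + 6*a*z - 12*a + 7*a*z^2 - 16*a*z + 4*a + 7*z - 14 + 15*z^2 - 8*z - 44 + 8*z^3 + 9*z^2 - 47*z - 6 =a^2*(2 - z) + a*(7*z^2 - 10*z - 8) + 8*z^3 + 24*z^2 - 48*z - 64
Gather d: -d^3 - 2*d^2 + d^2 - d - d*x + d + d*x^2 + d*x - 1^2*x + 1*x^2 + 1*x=-d^3 - d^2 + d*x^2 + x^2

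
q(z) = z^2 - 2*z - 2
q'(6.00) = 10.00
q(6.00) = 22.00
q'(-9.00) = -20.00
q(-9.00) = 97.00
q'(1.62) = 1.24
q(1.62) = -2.62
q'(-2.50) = -7.00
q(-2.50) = 9.25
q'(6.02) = 10.04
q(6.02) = 22.20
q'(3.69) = 5.38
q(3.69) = 4.24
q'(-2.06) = -6.12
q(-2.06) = 6.36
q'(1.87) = 1.74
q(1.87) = -2.24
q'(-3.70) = -9.40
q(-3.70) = 19.09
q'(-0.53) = -3.06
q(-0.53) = -0.66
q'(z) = 2*z - 2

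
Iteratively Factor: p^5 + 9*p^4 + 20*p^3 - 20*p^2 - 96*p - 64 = (p + 1)*(p^4 + 8*p^3 + 12*p^2 - 32*p - 64) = (p + 1)*(p + 4)*(p^3 + 4*p^2 - 4*p - 16) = (p - 2)*(p + 1)*(p + 4)*(p^2 + 6*p + 8) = (p - 2)*(p + 1)*(p + 2)*(p + 4)*(p + 4)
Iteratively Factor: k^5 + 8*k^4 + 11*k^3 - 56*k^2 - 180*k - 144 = (k + 4)*(k^4 + 4*k^3 - 5*k^2 - 36*k - 36) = (k + 2)*(k + 4)*(k^3 + 2*k^2 - 9*k - 18) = (k + 2)*(k + 3)*(k + 4)*(k^2 - k - 6) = (k - 3)*(k + 2)*(k + 3)*(k + 4)*(k + 2)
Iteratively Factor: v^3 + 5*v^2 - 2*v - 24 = (v + 4)*(v^2 + v - 6) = (v + 3)*(v + 4)*(v - 2)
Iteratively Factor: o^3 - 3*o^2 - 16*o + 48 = (o - 4)*(o^2 + o - 12) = (o - 4)*(o + 4)*(o - 3)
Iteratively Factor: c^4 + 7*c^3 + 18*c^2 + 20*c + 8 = (c + 2)*(c^3 + 5*c^2 + 8*c + 4) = (c + 2)^2*(c^2 + 3*c + 2) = (c + 2)^3*(c + 1)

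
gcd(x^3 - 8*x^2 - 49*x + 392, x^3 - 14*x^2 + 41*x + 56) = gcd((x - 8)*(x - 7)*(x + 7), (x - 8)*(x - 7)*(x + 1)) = x^2 - 15*x + 56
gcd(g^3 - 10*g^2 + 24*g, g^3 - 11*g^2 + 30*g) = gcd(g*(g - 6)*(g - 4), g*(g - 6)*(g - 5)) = g^2 - 6*g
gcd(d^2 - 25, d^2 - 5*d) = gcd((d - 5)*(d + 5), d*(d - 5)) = d - 5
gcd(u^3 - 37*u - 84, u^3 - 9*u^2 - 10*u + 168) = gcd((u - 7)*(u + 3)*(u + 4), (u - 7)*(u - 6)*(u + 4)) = u^2 - 3*u - 28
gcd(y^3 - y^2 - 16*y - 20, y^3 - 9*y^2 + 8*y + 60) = y^2 - 3*y - 10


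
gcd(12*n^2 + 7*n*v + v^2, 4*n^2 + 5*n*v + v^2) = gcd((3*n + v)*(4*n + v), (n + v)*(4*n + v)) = 4*n + v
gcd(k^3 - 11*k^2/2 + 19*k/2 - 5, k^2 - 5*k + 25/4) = k - 5/2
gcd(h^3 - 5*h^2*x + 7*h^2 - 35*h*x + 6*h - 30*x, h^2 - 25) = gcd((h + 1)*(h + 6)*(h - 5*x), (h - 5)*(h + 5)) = 1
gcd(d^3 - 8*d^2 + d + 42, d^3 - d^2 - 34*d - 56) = d^2 - 5*d - 14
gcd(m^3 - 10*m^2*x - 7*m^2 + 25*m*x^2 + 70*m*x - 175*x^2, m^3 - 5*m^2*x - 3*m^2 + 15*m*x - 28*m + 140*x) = -m^2 + 5*m*x + 7*m - 35*x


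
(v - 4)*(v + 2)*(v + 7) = v^3 + 5*v^2 - 22*v - 56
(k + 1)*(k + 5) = k^2 + 6*k + 5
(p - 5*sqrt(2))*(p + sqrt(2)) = p^2 - 4*sqrt(2)*p - 10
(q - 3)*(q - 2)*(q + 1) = q^3 - 4*q^2 + q + 6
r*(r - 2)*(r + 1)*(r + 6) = r^4 + 5*r^3 - 8*r^2 - 12*r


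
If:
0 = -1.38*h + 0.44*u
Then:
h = 0.318840579710145*u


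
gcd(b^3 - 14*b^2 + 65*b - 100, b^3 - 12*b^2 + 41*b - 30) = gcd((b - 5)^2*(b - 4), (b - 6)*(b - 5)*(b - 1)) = b - 5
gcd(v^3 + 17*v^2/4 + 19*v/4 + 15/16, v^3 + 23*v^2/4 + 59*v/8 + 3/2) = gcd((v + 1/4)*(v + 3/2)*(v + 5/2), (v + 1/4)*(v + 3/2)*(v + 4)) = v^2 + 7*v/4 + 3/8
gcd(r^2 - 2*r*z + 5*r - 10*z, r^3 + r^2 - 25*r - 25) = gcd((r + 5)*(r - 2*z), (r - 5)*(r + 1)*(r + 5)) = r + 5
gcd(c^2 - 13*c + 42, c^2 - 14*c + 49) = c - 7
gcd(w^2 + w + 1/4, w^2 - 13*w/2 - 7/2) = w + 1/2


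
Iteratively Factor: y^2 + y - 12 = (y + 4)*(y - 3)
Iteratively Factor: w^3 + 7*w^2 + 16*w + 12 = (w + 2)*(w^2 + 5*w + 6) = (w + 2)*(w + 3)*(w + 2)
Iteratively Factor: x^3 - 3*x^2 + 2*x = (x - 1)*(x^2 - 2*x) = x*(x - 1)*(x - 2)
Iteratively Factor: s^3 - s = (s - 1)*(s^2 + s) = (s - 1)*(s + 1)*(s)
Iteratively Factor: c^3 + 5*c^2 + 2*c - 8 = (c + 2)*(c^2 + 3*c - 4) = (c + 2)*(c + 4)*(c - 1)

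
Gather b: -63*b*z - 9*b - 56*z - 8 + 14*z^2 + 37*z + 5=b*(-63*z - 9) + 14*z^2 - 19*z - 3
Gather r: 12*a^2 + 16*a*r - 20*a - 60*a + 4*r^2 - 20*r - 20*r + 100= 12*a^2 - 80*a + 4*r^2 + r*(16*a - 40) + 100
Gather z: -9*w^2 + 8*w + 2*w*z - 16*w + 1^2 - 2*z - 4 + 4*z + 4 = -9*w^2 - 8*w + z*(2*w + 2) + 1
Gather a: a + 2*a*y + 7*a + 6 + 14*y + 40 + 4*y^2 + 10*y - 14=a*(2*y + 8) + 4*y^2 + 24*y + 32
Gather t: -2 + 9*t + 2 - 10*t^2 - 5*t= -10*t^2 + 4*t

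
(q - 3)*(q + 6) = q^2 + 3*q - 18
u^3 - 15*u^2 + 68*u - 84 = (u - 7)*(u - 6)*(u - 2)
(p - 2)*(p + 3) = p^2 + p - 6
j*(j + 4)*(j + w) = j^3 + j^2*w + 4*j^2 + 4*j*w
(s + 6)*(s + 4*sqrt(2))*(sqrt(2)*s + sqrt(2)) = sqrt(2)*s^3 + 8*s^2 + 7*sqrt(2)*s^2 + 6*sqrt(2)*s + 56*s + 48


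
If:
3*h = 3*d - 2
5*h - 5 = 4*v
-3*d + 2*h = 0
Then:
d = -4/3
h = -2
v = -15/4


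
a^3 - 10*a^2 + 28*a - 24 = (a - 6)*(a - 2)^2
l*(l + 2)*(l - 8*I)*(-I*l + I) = -I*l^4 - 8*l^3 - I*l^3 - 8*l^2 + 2*I*l^2 + 16*l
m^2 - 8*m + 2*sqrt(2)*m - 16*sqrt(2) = (m - 8)*(m + 2*sqrt(2))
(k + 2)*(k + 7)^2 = k^3 + 16*k^2 + 77*k + 98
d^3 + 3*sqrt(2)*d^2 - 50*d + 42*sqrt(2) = (d - 3*sqrt(2))*(d - sqrt(2))*(d + 7*sqrt(2))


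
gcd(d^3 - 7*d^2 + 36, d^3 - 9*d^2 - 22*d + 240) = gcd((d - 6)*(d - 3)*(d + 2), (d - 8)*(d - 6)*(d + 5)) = d - 6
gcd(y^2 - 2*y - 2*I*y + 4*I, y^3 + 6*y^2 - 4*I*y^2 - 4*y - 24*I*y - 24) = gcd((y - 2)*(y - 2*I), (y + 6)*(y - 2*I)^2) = y - 2*I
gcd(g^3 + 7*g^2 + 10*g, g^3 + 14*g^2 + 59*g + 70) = g^2 + 7*g + 10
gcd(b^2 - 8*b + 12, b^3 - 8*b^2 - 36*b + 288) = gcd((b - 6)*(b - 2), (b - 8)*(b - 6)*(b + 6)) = b - 6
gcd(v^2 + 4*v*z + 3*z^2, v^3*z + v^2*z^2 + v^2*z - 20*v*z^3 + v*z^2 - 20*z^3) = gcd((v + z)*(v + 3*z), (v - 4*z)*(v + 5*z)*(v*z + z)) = 1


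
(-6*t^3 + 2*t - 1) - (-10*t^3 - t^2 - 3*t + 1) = 4*t^3 + t^2 + 5*t - 2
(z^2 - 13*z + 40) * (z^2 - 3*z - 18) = z^4 - 16*z^3 + 61*z^2 + 114*z - 720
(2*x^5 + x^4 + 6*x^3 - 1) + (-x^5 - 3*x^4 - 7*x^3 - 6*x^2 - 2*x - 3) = x^5 - 2*x^4 - x^3 - 6*x^2 - 2*x - 4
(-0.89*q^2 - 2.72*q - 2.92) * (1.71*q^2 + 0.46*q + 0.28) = -1.5219*q^4 - 5.0606*q^3 - 6.4936*q^2 - 2.1048*q - 0.8176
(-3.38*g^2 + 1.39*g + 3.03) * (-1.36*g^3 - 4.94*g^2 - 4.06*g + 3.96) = 4.5968*g^5 + 14.8068*g^4 + 2.7354*g^3 - 33.9964*g^2 - 6.7974*g + 11.9988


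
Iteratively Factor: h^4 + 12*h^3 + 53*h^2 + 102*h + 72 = (h + 3)*(h^3 + 9*h^2 + 26*h + 24) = (h + 3)^2*(h^2 + 6*h + 8) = (h + 3)^2*(h + 4)*(h + 2)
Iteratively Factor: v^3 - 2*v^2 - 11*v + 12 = (v - 4)*(v^2 + 2*v - 3) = (v - 4)*(v + 3)*(v - 1)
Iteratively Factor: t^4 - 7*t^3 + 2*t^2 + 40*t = (t - 5)*(t^3 - 2*t^2 - 8*t) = t*(t - 5)*(t^2 - 2*t - 8) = t*(t - 5)*(t + 2)*(t - 4)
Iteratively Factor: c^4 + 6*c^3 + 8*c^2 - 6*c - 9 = (c + 3)*(c^3 + 3*c^2 - c - 3) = (c + 3)^2*(c^2 - 1) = (c - 1)*(c + 3)^2*(c + 1)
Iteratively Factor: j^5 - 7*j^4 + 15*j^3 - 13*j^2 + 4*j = (j - 1)*(j^4 - 6*j^3 + 9*j^2 - 4*j) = (j - 1)^2*(j^3 - 5*j^2 + 4*j) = (j - 1)^3*(j^2 - 4*j) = j*(j - 1)^3*(j - 4)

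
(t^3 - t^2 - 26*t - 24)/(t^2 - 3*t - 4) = (t^2 - 2*t - 24)/(t - 4)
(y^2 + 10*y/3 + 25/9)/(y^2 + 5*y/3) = (y + 5/3)/y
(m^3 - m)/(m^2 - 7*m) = (m^2 - 1)/(m - 7)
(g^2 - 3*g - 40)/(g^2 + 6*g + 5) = (g - 8)/(g + 1)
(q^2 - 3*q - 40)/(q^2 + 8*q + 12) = (q^2 - 3*q - 40)/(q^2 + 8*q + 12)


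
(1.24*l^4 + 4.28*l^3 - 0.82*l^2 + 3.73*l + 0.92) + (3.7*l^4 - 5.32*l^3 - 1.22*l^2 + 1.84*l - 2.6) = 4.94*l^4 - 1.04*l^3 - 2.04*l^2 + 5.57*l - 1.68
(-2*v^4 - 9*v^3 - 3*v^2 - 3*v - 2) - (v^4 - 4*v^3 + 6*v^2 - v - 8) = -3*v^4 - 5*v^3 - 9*v^2 - 2*v + 6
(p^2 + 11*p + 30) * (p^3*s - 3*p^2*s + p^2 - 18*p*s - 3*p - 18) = p^5*s + 8*p^4*s + p^4 - 21*p^3*s + 8*p^3 - 288*p^2*s - 21*p^2 - 540*p*s - 288*p - 540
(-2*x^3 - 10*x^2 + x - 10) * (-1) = 2*x^3 + 10*x^2 - x + 10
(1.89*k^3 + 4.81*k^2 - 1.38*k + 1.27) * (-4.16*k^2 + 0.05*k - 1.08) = -7.8624*k^5 - 19.9151*k^4 + 3.9401*k^3 - 10.547*k^2 + 1.5539*k - 1.3716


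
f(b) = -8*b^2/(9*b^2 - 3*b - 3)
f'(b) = -8*b^2*(3 - 18*b)/(9*b^2 - 3*b - 3)^2 - 16*b/(9*b^2 - 3*b - 3)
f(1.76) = -1.26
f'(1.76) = 0.41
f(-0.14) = 0.07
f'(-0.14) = -1.08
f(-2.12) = -0.82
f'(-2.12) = 0.00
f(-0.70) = -1.12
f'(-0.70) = -1.77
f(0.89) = -4.34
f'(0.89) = 29.00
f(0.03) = 0.00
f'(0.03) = 0.15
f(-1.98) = -0.82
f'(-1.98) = -0.00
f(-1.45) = -0.83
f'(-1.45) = -0.05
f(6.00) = -0.95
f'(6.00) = 0.01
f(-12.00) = -0.87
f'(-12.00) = 0.00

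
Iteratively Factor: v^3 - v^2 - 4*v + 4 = (v - 2)*(v^2 + v - 2) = (v - 2)*(v - 1)*(v + 2)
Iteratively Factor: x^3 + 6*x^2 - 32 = (x + 4)*(x^2 + 2*x - 8) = (x - 2)*(x + 4)*(x + 4)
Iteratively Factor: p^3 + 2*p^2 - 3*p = (p)*(p^2 + 2*p - 3) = p*(p + 3)*(p - 1)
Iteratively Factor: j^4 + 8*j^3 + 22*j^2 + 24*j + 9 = (j + 1)*(j^3 + 7*j^2 + 15*j + 9) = (j + 1)^2*(j^2 + 6*j + 9) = (j + 1)^2*(j + 3)*(j + 3)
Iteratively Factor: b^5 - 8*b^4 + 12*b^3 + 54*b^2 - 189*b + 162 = (b - 3)*(b^4 - 5*b^3 - 3*b^2 + 45*b - 54) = (b - 3)^2*(b^3 - 2*b^2 - 9*b + 18) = (b - 3)^2*(b + 3)*(b^2 - 5*b + 6) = (b - 3)^3*(b + 3)*(b - 2)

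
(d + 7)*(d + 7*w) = d^2 + 7*d*w + 7*d + 49*w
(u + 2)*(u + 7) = u^2 + 9*u + 14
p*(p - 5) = p^2 - 5*p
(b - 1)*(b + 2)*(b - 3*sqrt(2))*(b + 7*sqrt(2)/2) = b^4 + sqrt(2)*b^3/2 + b^3 - 23*b^2 + sqrt(2)*b^2/2 - 21*b - sqrt(2)*b + 42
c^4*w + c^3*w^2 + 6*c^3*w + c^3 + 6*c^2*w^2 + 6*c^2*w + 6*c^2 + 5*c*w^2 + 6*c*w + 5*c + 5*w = (c + 1)*(c + 5)*(c + w)*(c*w + 1)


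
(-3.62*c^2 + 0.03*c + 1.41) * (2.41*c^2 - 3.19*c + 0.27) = -8.7242*c^4 + 11.6201*c^3 + 2.325*c^2 - 4.4898*c + 0.3807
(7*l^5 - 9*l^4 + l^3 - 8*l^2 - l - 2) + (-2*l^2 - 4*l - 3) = 7*l^5 - 9*l^4 + l^3 - 10*l^2 - 5*l - 5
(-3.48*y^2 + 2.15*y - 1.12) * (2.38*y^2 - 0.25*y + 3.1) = -8.2824*y^4 + 5.987*y^3 - 13.9911*y^2 + 6.945*y - 3.472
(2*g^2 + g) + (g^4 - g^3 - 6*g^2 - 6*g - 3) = g^4 - g^3 - 4*g^2 - 5*g - 3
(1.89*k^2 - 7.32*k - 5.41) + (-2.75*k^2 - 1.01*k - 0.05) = -0.86*k^2 - 8.33*k - 5.46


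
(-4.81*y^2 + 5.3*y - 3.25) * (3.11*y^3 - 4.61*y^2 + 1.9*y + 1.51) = -14.9591*y^5 + 38.6571*y^4 - 43.6795*y^3 + 17.7894*y^2 + 1.828*y - 4.9075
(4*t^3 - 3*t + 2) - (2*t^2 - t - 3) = 4*t^3 - 2*t^2 - 2*t + 5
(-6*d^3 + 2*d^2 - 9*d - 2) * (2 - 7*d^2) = 42*d^5 - 14*d^4 + 51*d^3 + 18*d^2 - 18*d - 4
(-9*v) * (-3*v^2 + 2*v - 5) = 27*v^3 - 18*v^2 + 45*v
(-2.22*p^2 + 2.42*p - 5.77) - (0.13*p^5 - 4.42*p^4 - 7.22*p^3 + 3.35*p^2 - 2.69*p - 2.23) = -0.13*p^5 + 4.42*p^4 + 7.22*p^3 - 5.57*p^2 + 5.11*p - 3.54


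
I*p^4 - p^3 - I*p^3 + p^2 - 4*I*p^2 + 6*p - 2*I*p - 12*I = (p - 3)*(p + 2)*(p + 2*I)*(I*p + 1)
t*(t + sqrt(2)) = t^2 + sqrt(2)*t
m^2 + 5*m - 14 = (m - 2)*(m + 7)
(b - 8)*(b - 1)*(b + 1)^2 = b^4 - 7*b^3 - 9*b^2 + 7*b + 8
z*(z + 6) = z^2 + 6*z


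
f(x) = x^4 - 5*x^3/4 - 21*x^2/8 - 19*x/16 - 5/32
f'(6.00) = 696.31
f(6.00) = 924.22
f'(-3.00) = -127.19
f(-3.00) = 94.53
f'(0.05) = -1.46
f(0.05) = -0.22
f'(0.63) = -4.98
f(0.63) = -2.10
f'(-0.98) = -3.41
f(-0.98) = 0.59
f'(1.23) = -5.87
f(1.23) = -5.63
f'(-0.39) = 0.05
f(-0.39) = 0.00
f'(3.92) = 161.55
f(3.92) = 115.68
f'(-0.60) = -0.25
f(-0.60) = 0.01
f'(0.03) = -1.35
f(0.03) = -0.19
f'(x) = 4*x^3 - 15*x^2/4 - 21*x/4 - 19/16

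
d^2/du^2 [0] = 0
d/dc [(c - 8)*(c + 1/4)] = 2*c - 31/4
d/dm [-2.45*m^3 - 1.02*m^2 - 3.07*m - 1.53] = -7.35*m^2 - 2.04*m - 3.07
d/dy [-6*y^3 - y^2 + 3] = 2*y*(-9*y - 1)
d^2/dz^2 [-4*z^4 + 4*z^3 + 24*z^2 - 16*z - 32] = -48*z^2 + 24*z + 48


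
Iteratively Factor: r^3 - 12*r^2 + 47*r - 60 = (r - 5)*(r^2 - 7*r + 12) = (r - 5)*(r - 3)*(r - 4)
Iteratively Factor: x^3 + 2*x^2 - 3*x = (x)*(x^2 + 2*x - 3) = x*(x - 1)*(x + 3)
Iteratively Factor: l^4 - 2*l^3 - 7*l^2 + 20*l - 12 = (l - 2)*(l^3 - 7*l + 6) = (l - 2)*(l + 3)*(l^2 - 3*l + 2) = (l - 2)^2*(l + 3)*(l - 1)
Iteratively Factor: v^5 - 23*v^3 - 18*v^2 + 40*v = (v - 5)*(v^4 + 5*v^3 + 2*v^2 - 8*v) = (v - 5)*(v - 1)*(v^3 + 6*v^2 + 8*v) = v*(v - 5)*(v - 1)*(v^2 + 6*v + 8) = v*(v - 5)*(v - 1)*(v + 4)*(v + 2)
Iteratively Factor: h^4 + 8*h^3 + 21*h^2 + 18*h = (h + 3)*(h^3 + 5*h^2 + 6*h) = h*(h + 3)*(h^2 + 5*h + 6) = h*(h + 2)*(h + 3)*(h + 3)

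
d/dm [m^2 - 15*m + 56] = 2*m - 15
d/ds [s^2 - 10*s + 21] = 2*s - 10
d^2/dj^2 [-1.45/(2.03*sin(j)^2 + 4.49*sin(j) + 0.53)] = (23.90122*sin(j)^4 + 39.648945*sin(j)^3 - 12.859905*sin(j)^2 - 82.748455*sin(j) - 55.34418)/(2.03*sin(j)^2 + 4.49*sin(j) + 0.53)^3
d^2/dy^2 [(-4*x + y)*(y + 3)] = 2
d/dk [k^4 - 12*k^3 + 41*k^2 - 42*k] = 4*k^3 - 36*k^2 + 82*k - 42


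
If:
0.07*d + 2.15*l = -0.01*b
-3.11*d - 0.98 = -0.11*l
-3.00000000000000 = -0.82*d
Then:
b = -24179.98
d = 3.66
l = 112.35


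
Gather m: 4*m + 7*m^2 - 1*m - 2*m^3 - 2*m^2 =-2*m^3 + 5*m^2 + 3*m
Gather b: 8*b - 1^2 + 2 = 8*b + 1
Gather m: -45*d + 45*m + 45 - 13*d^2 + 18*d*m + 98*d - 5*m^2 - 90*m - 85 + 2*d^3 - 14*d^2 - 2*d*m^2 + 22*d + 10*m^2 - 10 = 2*d^3 - 27*d^2 + 75*d + m^2*(5 - 2*d) + m*(18*d - 45) - 50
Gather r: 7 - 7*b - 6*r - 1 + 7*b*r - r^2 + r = -7*b - r^2 + r*(7*b - 5) + 6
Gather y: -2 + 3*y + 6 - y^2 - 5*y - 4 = -y^2 - 2*y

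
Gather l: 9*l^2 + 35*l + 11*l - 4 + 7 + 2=9*l^2 + 46*l + 5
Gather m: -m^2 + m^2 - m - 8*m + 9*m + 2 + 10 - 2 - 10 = 0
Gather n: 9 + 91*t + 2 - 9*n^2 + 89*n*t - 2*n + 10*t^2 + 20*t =-9*n^2 + n*(89*t - 2) + 10*t^2 + 111*t + 11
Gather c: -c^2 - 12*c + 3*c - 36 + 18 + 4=-c^2 - 9*c - 14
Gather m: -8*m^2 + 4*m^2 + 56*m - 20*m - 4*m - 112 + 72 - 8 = -4*m^2 + 32*m - 48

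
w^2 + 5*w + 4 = (w + 1)*(w + 4)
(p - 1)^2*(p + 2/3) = p^3 - 4*p^2/3 - p/3 + 2/3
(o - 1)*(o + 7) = o^2 + 6*o - 7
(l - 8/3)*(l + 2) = l^2 - 2*l/3 - 16/3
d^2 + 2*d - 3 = (d - 1)*(d + 3)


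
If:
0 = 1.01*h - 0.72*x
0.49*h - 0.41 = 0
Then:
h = 0.84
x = 1.17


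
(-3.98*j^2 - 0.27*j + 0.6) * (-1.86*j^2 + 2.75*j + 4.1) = 7.4028*j^4 - 10.4428*j^3 - 18.1765*j^2 + 0.543*j + 2.46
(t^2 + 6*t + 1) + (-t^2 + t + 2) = 7*t + 3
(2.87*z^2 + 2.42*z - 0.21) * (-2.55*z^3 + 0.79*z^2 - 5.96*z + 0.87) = -7.3185*z^5 - 3.9037*z^4 - 14.6579*z^3 - 12.0922*z^2 + 3.357*z - 0.1827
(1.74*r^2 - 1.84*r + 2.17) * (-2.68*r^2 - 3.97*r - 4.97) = -4.6632*r^4 - 1.9766*r^3 - 7.1586*r^2 + 0.5299*r - 10.7849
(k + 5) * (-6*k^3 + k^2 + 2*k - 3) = -6*k^4 - 29*k^3 + 7*k^2 + 7*k - 15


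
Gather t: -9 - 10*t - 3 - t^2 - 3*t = -t^2 - 13*t - 12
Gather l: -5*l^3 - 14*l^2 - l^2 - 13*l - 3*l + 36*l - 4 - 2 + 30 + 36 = -5*l^3 - 15*l^2 + 20*l + 60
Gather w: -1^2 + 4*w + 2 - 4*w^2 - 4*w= 1 - 4*w^2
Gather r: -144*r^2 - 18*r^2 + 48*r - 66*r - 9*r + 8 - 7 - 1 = -162*r^2 - 27*r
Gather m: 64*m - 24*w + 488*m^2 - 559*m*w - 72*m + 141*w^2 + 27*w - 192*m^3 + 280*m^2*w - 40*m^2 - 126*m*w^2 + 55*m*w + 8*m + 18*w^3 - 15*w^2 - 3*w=-192*m^3 + m^2*(280*w + 448) + m*(-126*w^2 - 504*w) + 18*w^3 + 126*w^2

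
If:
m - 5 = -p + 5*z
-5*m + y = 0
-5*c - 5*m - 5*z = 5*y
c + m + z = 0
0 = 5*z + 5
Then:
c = 1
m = 0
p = 0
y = 0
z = -1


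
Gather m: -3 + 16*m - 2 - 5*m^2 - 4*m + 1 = -5*m^2 + 12*m - 4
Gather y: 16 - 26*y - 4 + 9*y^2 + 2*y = 9*y^2 - 24*y + 12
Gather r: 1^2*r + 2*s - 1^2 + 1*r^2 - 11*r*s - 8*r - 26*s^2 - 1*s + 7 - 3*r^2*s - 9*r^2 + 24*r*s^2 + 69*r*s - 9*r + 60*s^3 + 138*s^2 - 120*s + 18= r^2*(-3*s - 8) + r*(24*s^2 + 58*s - 16) + 60*s^3 + 112*s^2 - 119*s + 24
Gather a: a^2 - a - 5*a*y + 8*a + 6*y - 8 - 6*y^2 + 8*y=a^2 + a*(7 - 5*y) - 6*y^2 + 14*y - 8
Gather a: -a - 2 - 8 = -a - 10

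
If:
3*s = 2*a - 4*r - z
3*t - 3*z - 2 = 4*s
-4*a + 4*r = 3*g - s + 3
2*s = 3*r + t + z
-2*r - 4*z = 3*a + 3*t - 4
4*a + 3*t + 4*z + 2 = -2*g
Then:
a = 3196/939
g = -3037/939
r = 1378/939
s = 326/313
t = -124/939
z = -2054/939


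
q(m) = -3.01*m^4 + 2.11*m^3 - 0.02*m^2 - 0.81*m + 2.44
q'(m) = -12.04*m^3 + 6.33*m^2 - 0.04*m - 0.81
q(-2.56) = -160.30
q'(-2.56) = 242.77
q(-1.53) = -20.42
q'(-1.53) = 57.19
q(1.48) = -6.40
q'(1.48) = -26.04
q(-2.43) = -130.94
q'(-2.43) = 209.43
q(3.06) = -203.68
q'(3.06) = -286.64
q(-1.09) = -3.68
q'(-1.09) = 22.35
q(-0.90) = -0.36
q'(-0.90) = 13.13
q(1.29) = -2.44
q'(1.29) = -16.17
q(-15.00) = -159492.41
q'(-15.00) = 42059.04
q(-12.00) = -66052.16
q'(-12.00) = 21716.31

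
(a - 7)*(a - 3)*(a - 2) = a^3 - 12*a^2 + 41*a - 42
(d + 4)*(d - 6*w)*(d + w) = d^3 - 5*d^2*w + 4*d^2 - 6*d*w^2 - 20*d*w - 24*w^2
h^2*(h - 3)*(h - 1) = h^4 - 4*h^3 + 3*h^2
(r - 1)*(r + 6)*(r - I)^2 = r^4 + 5*r^3 - 2*I*r^3 - 7*r^2 - 10*I*r^2 - 5*r + 12*I*r + 6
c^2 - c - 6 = (c - 3)*(c + 2)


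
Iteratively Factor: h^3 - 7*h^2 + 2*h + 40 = (h - 4)*(h^2 - 3*h - 10) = (h - 4)*(h + 2)*(h - 5)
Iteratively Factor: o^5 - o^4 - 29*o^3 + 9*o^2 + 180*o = (o)*(o^4 - o^3 - 29*o^2 + 9*o + 180) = o*(o - 5)*(o^3 + 4*o^2 - 9*o - 36) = o*(o - 5)*(o + 3)*(o^2 + o - 12) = o*(o - 5)*(o + 3)*(o + 4)*(o - 3)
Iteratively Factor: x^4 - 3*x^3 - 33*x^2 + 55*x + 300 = (x + 3)*(x^3 - 6*x^2 - 15*x + 100) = (x - 5)*(x + 3)*(x^2 - x - 20) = (x - 5)^2*(x + 3)*(x + 4)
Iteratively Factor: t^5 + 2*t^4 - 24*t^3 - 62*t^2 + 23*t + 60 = (t + 4)*(t^4 - 2*t^3 - 16*t^2 + 2*t + 15) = (t - 1)*(t + 4)*(t^3 - t^2 - 17*t - 15) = (t - 5)*(t - 1)*(t + 4)*(t^2 + 4*t + 3) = (t - 5)*(t - 1)*(t + 3)*(t + 4)*(t + 1)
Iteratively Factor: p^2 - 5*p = (p - 5)*(p)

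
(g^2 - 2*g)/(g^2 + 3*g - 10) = g/(g + 5)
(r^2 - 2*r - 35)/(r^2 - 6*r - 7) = (r + 5)/(r + 1)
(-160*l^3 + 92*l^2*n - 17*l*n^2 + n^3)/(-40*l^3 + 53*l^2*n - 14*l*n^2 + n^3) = (4*l - n)/(l - n)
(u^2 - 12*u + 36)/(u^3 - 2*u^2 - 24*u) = (u - 6)/(u*(u + 4))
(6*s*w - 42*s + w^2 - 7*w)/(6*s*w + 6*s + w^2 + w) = (w - 7)/(w + 1)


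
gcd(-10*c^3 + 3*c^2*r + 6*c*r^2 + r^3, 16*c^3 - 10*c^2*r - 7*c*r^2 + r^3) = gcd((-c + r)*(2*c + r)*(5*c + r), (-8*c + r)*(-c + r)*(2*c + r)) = -2*c^2 + c*r + r^2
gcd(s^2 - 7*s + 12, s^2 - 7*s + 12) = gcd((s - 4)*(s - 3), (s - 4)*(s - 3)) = s^2 - 7*s + 12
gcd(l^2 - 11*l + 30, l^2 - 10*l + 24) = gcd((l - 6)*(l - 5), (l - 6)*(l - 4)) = l - 6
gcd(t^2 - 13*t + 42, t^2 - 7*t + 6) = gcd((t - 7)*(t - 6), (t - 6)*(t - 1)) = t - 6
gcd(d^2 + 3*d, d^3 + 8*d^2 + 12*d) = d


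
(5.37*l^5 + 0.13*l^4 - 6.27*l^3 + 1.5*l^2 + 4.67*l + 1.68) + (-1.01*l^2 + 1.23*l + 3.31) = 5.37*l^5 + 0.13*l^4 - 6.27*l^3 + 0.49*l^2 + 5.9*l + 4.99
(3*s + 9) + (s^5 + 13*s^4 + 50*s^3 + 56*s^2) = s^5 + 13*s^4 + 50*s^3 + 56*s^2 + 3*s + 9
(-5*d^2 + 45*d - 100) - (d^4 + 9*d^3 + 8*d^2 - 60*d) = -d^4 - 9*d^3 - 13*d^2 + 105*d - 100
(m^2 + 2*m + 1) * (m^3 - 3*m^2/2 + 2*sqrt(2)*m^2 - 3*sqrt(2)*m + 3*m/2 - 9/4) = m^5 + m^4/2 + 2*sqrt(2)*m^4 - m^3/2 + sqrt(2)*m^3 - 4*sqrt(2)*m^2 - 3*m^2/4 - 3*sqrt(2)*m - 3*m - 9/4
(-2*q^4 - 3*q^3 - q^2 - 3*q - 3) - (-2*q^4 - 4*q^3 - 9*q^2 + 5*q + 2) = q^3 + 8*q^2 - 8*q - 5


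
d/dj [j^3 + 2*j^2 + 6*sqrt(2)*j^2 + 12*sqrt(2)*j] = 3*j^2 + 4*j + 12*sqrt(2)*j + 12*sqrt(2)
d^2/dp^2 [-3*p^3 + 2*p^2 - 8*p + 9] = 4 - 18*p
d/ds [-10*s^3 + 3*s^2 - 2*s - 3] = -30*s^2 + 6*s - 2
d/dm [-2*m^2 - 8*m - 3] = -4*m - 8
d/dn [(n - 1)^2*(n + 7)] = (n - 1)*(3*n + 13)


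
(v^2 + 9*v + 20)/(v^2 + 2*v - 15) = (v + 4)/(v - 3)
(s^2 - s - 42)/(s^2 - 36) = (s - 7)/(s - 6)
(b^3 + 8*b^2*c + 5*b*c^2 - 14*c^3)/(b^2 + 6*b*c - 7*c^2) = b + 2*c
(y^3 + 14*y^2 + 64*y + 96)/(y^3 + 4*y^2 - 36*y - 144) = (y + 4)/(y - 6)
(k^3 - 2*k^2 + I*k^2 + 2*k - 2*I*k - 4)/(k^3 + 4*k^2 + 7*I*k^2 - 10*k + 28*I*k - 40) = (k^2 - k*(2 + I) + 2*I)/(k^2 + k*(4 + 5*I) + 20*I)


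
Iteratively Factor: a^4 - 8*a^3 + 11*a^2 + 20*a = (a)*(a^3 - 8*a^2 + 11*a + 20) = a*(a + 1)*(a^2 - 9*a + 20) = a*(a - 4)*(a + 1)*(a - 5)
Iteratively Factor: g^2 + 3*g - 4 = (g - 1)*(g + 4)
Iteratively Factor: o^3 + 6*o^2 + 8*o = (o + 4)*(o^2 + 2*o) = o*(o + 4)*(o + 2)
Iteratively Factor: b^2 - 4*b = (b - 4)*(b)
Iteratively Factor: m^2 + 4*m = (m + 4)*(m)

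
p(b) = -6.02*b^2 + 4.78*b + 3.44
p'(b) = 4.78 - 12.04*b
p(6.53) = -222.04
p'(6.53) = -73.84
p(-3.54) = -88.92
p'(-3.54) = 47.40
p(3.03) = -37.35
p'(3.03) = -31.70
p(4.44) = -94.01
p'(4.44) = -48.68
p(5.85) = -174.62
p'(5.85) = -65.65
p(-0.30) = 1.46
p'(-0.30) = 8.39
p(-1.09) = -8.92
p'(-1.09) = 17.90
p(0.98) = 2.34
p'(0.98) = -7.02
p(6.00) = -184.60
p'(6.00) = -67.46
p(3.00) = -36.40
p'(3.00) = -31.34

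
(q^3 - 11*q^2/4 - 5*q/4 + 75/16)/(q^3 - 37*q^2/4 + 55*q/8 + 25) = (q - 3/2)/(q - 8)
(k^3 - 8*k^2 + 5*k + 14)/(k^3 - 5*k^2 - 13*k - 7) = (k - 2)/(k + 1)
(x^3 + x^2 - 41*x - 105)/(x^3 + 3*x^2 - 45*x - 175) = (x + 3)/(x + 5)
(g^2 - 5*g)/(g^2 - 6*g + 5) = g/(g - 1)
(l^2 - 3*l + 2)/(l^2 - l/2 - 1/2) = 2*(l - 2)/(2*l + 1)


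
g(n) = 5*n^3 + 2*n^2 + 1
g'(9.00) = 1251.00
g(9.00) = 3808.00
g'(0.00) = 0.00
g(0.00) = 1.00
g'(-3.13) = 134.43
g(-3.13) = -132.73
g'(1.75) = 52.94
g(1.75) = 33.92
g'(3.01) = 147.94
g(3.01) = 155.47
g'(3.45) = 192.34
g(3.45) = 230.12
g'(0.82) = 13.37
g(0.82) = 5.10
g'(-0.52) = 1.98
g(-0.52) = 0.84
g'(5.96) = 556.66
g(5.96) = 1130.59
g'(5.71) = 511.90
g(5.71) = 997.06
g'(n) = 15*n^2 + 4*n = n*(15*n + 4)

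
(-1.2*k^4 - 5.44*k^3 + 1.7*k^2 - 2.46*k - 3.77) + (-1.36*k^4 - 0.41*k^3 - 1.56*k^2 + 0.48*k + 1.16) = -2.56*k^4 - 5.85*k^3 + 0.14*k^2 - 1.98*k - 2.61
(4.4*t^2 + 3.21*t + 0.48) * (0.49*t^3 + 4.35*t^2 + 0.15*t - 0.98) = 2.156*t^5 + 20.7129*t^4 + 14.8587*t^3 - 1.7425*t^2 - 3.0738*t - 0.4704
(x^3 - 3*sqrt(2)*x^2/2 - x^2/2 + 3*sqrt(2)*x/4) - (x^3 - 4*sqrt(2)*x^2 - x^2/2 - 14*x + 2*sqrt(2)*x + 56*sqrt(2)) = 5*sqrt(2)*x^2/2 - 5*sqrt(2)*x/4 + 14*x - 56*sqrt(2)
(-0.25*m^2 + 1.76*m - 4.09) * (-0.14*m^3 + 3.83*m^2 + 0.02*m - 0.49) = 0.035*m^5 - 1.2039*m^4 + 7.3084*m^3 - 15.507*m^2 - 0.9442*m + 2.0041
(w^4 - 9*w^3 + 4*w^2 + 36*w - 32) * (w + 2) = w^5 - 7*w^4 - 14*w^3 + 44*w^2 + 40*w - 64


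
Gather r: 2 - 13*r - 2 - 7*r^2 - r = -7*r^2 - 14*r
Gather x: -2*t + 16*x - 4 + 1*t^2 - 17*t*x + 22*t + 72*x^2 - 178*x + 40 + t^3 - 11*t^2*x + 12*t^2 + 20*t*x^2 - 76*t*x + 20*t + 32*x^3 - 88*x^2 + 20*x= t^3 + 13*t^2 + 40*t + 32*x^3 + x^2*(20*t - 16) + x*(-11*t^2 - 93*t - 142) + 36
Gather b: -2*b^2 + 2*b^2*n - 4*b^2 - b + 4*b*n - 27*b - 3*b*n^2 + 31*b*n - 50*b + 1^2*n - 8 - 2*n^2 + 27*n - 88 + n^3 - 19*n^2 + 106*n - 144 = b^2*(2*n - 6) + b*(-3*n^2 + 35*n - 78) + n^3 - 21*n^2 + 134*n - 240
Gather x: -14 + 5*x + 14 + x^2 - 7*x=x^2 - 2*x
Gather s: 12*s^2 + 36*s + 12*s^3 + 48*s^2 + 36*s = 12*s^3 + 60*s^2 + 72*s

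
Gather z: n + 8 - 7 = n + 1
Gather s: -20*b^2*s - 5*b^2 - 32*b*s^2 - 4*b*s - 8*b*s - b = -5*b^2 - 32*b*s^2 - b + s*(-20*b^2 - 12*b)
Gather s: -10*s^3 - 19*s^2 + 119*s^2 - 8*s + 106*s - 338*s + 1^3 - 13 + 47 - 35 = -10*s^3 + 100*s^2 - 240*s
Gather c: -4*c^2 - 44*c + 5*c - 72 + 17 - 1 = -4*c^2 - 39*c - 56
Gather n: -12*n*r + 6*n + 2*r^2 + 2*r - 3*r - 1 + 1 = n*(6 - 12*r) + 2*r^2 - r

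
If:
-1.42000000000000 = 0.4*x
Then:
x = -3.55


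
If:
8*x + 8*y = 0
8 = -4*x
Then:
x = -2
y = 2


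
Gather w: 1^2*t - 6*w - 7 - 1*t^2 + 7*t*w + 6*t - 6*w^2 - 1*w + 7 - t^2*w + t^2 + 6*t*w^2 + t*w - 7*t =w^2*(6*t - 6) + w*(-t^2 + 8*t - 7)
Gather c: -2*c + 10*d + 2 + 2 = -2*c + 10*d + 4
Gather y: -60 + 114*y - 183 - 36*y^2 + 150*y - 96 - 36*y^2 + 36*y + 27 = -72*y^2 + 300*y - 312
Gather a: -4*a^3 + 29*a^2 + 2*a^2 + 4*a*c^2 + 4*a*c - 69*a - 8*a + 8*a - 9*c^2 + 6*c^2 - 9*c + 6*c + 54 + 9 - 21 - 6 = -4*a^3 + 31*a^2 + a*(4*c^2 + 4*c - 69) - 3*c^2 - 3*c + 36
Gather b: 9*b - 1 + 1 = 9*b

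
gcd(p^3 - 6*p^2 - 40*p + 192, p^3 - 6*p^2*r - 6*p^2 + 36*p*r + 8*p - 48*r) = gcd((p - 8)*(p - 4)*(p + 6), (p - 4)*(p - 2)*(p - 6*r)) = p - 4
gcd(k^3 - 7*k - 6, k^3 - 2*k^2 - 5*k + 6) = k^2 - k - 6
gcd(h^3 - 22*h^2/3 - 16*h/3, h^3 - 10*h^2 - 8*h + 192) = h - 8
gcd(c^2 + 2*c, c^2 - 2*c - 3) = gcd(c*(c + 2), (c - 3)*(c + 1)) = 1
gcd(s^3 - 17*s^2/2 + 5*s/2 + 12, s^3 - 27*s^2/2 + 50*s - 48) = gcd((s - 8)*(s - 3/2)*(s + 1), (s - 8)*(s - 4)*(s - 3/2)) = s^2 - 19*s/2 + 12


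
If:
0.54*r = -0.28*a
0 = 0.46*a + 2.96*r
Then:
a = 0.00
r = 0.00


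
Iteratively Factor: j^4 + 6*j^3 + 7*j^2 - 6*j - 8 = (j - 1)*(j^3 + 7*j^2 + 14*j + 8) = (j - 1)*(j + 1)*(j^2 + 6*j + 8) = (j - 1)*(j + 1)*(j + 2)*(j + 4)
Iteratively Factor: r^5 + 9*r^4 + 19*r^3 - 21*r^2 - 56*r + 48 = (r + 4)*(r^4 + 5*r^3 - r^2 - 17*r + 12) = (r - 1)*(r + 4)*(r^3 + 6*r^2 + 5*r - 12) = (r - 1)*(r + 4)^2*(r^2 + 2*r - 3) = (r - 1)^2*(r + 4)^2*(r + 3)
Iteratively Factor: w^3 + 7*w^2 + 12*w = (w + 4)*(w^2 + 3*w) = (w + 3)*(w + 4)*(w)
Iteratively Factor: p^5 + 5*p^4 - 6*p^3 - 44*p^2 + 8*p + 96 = (p - 2)*(p^4 + 7*p^3 + 8*p^2 - 28*p - 48) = (p - 2)*(p + 2)*(p^3 + 5*p^2 - 2*p - 24) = (p - 2)*(p + 2)*(p + 4)*(p^2 + p - 6) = (p - 2)^2*(p + 2)*(p + 4)*(p + 3)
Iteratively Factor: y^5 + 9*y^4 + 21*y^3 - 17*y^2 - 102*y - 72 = (y + 4)*(y^4 + 5*y^3 + y^2 - 21*y - 18) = (y - 2)*(y + 4)*(y^3 + 7*y^2 + 15*y + 9) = (y - 2)*(y + 3)*(y + 4)*(y^2 + 4*y + 3) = (y - 2)*(y + 3)^2*(y + 4)*(y + 1)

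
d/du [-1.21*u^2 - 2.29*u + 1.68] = -2.42*u - 2.29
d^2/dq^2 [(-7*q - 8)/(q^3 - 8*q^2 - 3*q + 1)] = 2*(-(7*q + 8)*(-3*q^2 + 16*q + 3)^2 + (21*q^2 - 112*q + (3*q - 8)*(7*q + 8) - 21)*(q^3 - 8*q^2 - 3*q + 1))/(q^3 - 8*q^2 - 3*q + 1)^3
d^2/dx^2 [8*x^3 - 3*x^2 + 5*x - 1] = 48*x - 6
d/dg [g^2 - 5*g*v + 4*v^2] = 2*g - 5*v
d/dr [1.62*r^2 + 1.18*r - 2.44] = 3.24*r + 1.18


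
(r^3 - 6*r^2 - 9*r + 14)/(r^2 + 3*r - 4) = (r^2 - 5*r - 14)/(r + 4)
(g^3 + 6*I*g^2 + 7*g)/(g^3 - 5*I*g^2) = (g^2 + 6*I*g + 7)/(g*(g - 5*I))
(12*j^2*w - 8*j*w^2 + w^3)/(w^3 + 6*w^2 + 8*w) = (12*j^2 - 8*j*w + w^2)/(w^2 + 6*w + 8)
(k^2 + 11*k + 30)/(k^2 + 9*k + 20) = (k + 6)/(k + 4)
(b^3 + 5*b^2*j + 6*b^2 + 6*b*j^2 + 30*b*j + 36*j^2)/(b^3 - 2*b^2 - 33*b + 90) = (b^2 + 5*b*j + 6*j^2)/(b^2 - 8*b + 15)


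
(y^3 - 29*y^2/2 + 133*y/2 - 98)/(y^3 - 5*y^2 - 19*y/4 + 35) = 2*(y - 7)/(2*y + 5)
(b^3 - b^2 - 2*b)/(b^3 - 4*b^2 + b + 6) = b/(b - 3)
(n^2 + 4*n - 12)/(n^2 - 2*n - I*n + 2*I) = (n + 6)/(n - I)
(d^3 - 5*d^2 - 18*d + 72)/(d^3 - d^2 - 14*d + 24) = (d - 6)/(d - 2)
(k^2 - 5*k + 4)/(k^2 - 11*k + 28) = (k - 1)/(k - 7)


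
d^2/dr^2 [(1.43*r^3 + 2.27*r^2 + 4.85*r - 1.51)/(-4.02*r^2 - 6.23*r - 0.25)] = (2.8421709430404e-14*r^5 - 151.18399*r^3 + 146.737974*r^2 + 255.613326*r + 129.003858)/(64.964808*r^6 + 302.037876*r^5 + 480.203874*r^4 + 279.371267*r^3 + 29.863425*r^2 + 1.168125*r + 0.015625)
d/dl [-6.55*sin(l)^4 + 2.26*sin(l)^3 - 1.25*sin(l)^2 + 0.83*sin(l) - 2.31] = (-26.2*sin(l)^3 + 6.78*sin(l)^2 - 2.5*sin(l) + 0.83)*cos(l)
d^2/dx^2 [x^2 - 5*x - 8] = 2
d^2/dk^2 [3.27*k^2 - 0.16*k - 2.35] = 6.54000000000000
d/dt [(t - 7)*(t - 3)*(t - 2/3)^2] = 4*t^3 - 34*t^2 + 626*t/9 - 292/9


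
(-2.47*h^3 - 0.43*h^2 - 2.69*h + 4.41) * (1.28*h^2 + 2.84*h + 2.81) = -3.1616*h^5 - 7.5652*h^4 - 11.6051*h^3 - 3.2031*h^2 + 4.9655*h + 12.3921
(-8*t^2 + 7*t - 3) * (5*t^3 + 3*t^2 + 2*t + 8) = -40*t^5 + 11*t^4 - 10*t^3 - 59*t^2 + 50*t - 24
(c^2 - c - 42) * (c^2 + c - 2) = c^4 - 45*c^2 - 40*c + 84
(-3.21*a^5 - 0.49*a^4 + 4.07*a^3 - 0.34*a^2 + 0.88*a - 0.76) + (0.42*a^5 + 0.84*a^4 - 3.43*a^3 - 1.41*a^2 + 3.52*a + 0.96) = -2.79*a^5 + 0.35*a^4 + 0.64*a^3 - 1.75*a^2 + 4.4*a + 0.2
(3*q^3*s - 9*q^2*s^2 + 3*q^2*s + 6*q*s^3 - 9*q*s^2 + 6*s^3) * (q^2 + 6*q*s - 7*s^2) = 3*q^5*s + 9*q^4*s^2 + 3*q^4*s - 69*q^3*s^3 + 9*q^3*s^2 + 99*q^2*s^4 - 69*q^2*s^3 - 42*q*s^5 + 99*q*s^4 - 42*s^5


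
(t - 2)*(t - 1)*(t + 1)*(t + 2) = t^4 - 5*t^2 + 4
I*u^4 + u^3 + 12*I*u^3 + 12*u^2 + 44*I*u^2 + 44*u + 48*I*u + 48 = (u + 2)*(u + 4)*(u + 6)*(I*u + 1)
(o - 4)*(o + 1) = o^2 - 3*o - 4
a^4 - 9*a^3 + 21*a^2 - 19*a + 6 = (a - 6)*(a - 1)^3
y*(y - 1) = y^2 - y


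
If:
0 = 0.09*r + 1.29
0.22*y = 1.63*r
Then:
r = -14.33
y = -106.20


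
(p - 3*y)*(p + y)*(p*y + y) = p^3*y - 2*p^2*y^2 + p^2*y - 3*p*y^3 - 2*p*y^2 - 3*y^3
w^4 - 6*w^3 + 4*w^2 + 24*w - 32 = (w - 4)*(w - 2)^2*(w + 2)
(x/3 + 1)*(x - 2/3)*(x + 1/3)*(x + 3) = x^4/3 + 17*x^3/9 + 61*x^2/27 - 13*x/9 - 2/3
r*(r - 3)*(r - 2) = r^3 - 5*r^2 + 6*r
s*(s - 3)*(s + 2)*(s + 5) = s^4 + 4*s^3 - 11*s^2 - 30*s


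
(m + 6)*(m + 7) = m^2 + 13*m + 42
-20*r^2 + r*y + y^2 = (-4*r + y)*(5*r + y)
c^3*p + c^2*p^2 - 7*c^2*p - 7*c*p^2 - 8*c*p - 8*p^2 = (c - 8)*(c + p)*(c*p + p)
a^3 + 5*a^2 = a^2*(a + 5)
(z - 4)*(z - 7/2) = z^2 - 15*z/2 + 14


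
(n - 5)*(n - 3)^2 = n^3 - 11*n^2 + 39*n - 45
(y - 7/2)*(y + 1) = y^2 - 5*y/2 - 7/2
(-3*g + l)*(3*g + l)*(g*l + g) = -9*g^3*l - 9*g^3 + g*l^3 + g*l^2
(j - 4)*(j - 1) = j^2 - 5*j + 4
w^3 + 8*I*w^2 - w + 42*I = (w - 2*I)*(w + 3*I)*(w + 7*I)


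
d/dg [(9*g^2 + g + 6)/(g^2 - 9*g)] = 2*(-41*g^2 - 6*g + 27)/(g^2*(g^2 - 18*g + 81))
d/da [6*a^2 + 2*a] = 12*a + 2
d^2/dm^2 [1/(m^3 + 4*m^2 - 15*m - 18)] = 2*(-(3*m + 4)*(m^3 + 4*m^2 - 15*m - 18) + (3*m^2 + 8*m - 15)^2)/(m^3 + 4*m^2 - 15*m - 18)^3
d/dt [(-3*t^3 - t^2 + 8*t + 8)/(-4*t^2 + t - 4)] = (12*t^4 - 6*t^3 + 67*t^2 + 72*t - 40)/(16*t^4 - 8*t^3 + 33*t^2 - 8*t + 16)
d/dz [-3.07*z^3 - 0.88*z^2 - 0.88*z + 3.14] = -9.21*z^2 - 1.76*z - 0.88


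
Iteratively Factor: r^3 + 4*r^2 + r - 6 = (r + 2)*(r^2 + 2*r - 3) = (r - 1)*(r + 2)*(r + 3)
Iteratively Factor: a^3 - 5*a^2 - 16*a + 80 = (a - 4)*(a^2 - a - 20) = (a - 4)*(a + 4)*(a - 5)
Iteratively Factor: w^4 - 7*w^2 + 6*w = (w - 1)*(w^3 + w^2 - 6*w) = w*(w - 1)*(w^2 + w - 6) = w*(w - 1)*(w + 3)*(w - 2)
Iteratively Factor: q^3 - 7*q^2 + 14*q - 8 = (q - 1)*(q^2 - 6*q + 8) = (q - 4)*(q - 1)*(q - 2)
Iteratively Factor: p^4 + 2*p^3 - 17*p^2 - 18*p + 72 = (p - 3)*(p^3 + 5*p^2 - 2*p - 24) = (p - 3)*(p + 3)*(p^2 + 2*p - 8) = (p - 3)*(p + 3)*(p + 4)*(p - 2)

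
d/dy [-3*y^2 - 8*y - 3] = -6*y - 8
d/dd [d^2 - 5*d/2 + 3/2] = 2*d - 5/2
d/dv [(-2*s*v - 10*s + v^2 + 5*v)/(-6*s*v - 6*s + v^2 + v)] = ((-6*s + 2*v + 1)*(2*s*v + 10*s - v^2 - 5*v) + (2*s - 2*v - 5)*(6*s*v + 6*s - v^2 - v))/(6*s*v + 6*s - v^2 - v)^2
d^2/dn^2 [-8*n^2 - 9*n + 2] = -16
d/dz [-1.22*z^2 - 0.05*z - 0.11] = -2.44*z - 0.05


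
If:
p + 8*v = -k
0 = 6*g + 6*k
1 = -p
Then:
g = 8*v - 1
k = 1 - 8*v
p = -1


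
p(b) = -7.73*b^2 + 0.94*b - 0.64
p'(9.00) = -138.20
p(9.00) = -618.31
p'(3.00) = -45.44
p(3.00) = -67.39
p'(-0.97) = 15.94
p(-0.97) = -8.82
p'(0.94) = -13.59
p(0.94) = -6.59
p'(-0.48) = 8.36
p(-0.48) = -2.87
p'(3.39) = -51.47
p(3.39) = -86.29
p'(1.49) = -22.10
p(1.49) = -16.40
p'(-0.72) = 12.07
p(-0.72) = -5.32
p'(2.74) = -41.42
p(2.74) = -56.10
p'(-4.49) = 70.36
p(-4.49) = -160.70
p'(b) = 0.94 - 15.46*b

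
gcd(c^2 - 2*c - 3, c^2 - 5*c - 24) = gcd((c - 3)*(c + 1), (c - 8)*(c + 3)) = 1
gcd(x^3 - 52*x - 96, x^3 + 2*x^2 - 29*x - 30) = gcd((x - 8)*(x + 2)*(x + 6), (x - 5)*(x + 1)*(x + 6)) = x + 6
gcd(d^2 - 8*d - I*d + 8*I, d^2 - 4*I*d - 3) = d - I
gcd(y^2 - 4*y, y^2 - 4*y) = y^2 - 4*y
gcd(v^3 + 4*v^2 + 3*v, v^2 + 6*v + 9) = v + 3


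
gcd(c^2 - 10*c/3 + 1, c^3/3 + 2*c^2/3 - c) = 1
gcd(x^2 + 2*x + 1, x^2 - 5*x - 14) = 1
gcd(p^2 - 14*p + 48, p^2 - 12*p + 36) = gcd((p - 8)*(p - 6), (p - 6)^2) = p - 6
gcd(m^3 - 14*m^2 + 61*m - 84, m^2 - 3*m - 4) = m - 4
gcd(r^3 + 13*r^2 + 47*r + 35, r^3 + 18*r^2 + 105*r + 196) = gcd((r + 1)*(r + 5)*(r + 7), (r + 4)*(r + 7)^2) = r + 7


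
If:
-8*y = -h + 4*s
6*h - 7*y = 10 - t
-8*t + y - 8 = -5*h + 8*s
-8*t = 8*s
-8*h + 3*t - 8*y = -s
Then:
No Solution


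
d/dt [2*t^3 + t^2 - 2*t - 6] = 6*t^2 + 2*t - 2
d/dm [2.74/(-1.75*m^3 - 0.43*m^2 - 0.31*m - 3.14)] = (14.385*m^2 + 2.3564*m + 0.8494)/(1.75*m^3 + 0.43*m^2 + 0.31*m + 3.14)^2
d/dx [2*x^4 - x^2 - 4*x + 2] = 8*x^3 - 2*x - 4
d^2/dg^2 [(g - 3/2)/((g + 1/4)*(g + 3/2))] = 64*(16*g^3 - 72*g^2 - 144*g - 75)/(512*g^6 + 2688*g^5 + 5280*g^4 + 4760*g^3 + 1980*g^2 + 378*g + 27)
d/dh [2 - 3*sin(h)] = -3*cos(h)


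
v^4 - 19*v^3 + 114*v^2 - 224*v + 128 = (v - 8)^2*(v - 2)*(v - 1)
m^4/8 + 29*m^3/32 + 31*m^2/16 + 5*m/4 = m*(m/4 + 1)*(m/2 + 1)*(m + 5/4)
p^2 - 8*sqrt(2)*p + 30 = (p - 5*sqrt(2))*(p - 3*sqrt(2))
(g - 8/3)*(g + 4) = g^2 + 4*g/3 - 32/3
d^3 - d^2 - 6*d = d*(d - 3)*(d + 2)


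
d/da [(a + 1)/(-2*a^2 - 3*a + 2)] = (2*a^2 + 4*a + 5)/(4*a^4 + 12*a^3 + a^2 - 12*a + 4)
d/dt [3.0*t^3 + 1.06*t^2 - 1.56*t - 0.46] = 9.0*t^2 + 2.12*t - 1.56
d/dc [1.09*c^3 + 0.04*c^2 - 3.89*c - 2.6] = 3.27*c^2 + 0.08*c - 3.89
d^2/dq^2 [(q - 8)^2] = 2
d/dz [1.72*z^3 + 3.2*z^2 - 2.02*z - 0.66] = 5.16*z^2 + 6.4*z - 2.02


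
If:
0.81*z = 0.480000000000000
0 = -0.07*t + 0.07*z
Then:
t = 0.59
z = 0.59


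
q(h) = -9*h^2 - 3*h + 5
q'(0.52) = -12.36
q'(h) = -18*h - 3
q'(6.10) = -112.80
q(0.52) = 1.01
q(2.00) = -37.00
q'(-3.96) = 68.28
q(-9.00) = -697.00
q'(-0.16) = -0.12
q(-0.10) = 5.21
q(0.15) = 4.35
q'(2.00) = -39.00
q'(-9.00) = 159.00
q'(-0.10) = -1.20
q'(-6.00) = 105.00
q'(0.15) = -5.70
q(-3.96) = -124.25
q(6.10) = -348.19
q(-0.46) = 4.48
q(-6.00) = -301.00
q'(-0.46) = 5.28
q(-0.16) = 5.25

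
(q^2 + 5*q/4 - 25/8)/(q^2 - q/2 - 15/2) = (q - 5/4)/(q - 3)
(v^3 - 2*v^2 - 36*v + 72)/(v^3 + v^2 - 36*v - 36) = (v - 2)/(v + 1)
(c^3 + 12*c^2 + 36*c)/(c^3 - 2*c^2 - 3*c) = (c^2 + 12*c + 36)/(c^2 - 2*c - 3)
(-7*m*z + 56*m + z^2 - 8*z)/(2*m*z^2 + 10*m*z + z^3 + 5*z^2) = (-7*m*z + 56*m + z^2 - 8*z)/(z*(2*m*z + 10*m + z^2 + 5*z))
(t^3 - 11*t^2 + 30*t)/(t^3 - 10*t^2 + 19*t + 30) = t/(t + 1)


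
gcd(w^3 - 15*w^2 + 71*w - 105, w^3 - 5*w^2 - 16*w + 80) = w - 5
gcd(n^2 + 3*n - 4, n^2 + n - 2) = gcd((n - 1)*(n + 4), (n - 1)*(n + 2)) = n - 1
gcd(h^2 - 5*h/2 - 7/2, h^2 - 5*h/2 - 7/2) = h^2 - 5*h/2 - 7/2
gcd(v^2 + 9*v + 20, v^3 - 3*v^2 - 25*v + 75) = v + 5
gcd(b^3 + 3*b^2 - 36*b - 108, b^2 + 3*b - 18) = b + 6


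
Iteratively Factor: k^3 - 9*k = (k + 3)*(k^2 - 3*k) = k*(k + 3)*(k - 3)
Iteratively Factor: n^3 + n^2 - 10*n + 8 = (n + 4)*(n^2 - 3*n + 2) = (n - 1)*(n + 4)*(n - 2)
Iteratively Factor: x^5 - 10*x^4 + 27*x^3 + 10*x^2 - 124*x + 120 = (x - 2)*(x^4 - 8*x^3 + 11*x^2 + 32*x - 60) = (x - 5)*(x - 2)*(x^3 - 3*x^2 - 4*x + 12) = (x - 5)*(x - 2)^2*(x^2 - x - 6) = (x - 5)*(x - 2)^2*(x + 2)*(x - 3)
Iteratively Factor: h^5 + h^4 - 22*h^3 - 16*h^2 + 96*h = (h)*(h^4 + h^3 - 22*h^2 - 16*h + 96) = h*(h + 3)*(h^3 - 2*h^2 - 16*h + 32) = h*(h - 2)*(h + 3)*(h^2 - 16) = h*(h - 4)*(h - 2)*(h + 3)*(h + 4)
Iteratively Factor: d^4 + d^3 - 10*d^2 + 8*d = (d - 2)*(d^3 + 3*d^2 - 4*d) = (d - 2)*(d - 1)*(d^2 + 4*d) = (d - 2)*(d - 1)*(d + 4)*(d)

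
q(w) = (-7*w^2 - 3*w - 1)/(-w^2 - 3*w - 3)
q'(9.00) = 0.15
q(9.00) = 5.36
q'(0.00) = 0.67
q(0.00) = 0.33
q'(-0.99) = -15.64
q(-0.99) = 4.84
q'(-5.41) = 1.23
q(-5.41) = 11.82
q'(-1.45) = -25.00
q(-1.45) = 15.11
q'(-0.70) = -6.82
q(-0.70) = 1.68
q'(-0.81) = -9.71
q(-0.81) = 2.58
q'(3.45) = 0.56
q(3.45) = 3.75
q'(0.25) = 1.18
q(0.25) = 0.57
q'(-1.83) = -9.38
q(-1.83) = 22.07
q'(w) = (-14*w - 3)/(-w^2 - 3*w - 3) + (2*w + 3)*(-7*w^2 - 3*w - 1)/(-w^2 - 3*w - 3)^2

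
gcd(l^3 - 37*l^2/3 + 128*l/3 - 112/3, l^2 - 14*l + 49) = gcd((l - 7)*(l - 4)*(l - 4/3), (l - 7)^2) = l - 7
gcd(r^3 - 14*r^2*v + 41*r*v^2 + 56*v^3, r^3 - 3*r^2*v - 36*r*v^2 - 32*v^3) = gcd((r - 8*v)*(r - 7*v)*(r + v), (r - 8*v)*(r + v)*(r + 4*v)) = r^2 - 7*r*v - 8*v^2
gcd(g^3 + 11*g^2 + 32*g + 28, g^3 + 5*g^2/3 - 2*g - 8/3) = g + 2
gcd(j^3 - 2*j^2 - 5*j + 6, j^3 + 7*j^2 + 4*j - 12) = j^2 + j - 2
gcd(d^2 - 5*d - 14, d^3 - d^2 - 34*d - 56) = d^2 - 5*d - 14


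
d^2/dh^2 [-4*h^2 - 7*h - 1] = -8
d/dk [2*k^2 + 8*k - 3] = 4*k + 8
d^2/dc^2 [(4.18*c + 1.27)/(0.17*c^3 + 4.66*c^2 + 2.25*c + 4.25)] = (0.724812*c^5 + 20.308812*c^4 + 194.44222*c^3 + 132.146922*c^2 - 422.31915*c - 117.38845)/(0.004913*c^9 + 0.404022*c^8 + 11.270031*c^7 + 112.257871*c^6 + 169.363275*c^5 + 357.4014*c^4 + 287.97*c^3 + 317.060625*c^2 + 121.921875*c + 76.765625)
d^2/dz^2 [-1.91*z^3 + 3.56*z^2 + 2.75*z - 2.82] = 7.12 - 11.46*z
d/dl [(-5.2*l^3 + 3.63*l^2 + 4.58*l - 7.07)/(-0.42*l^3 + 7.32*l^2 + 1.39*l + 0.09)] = (-36.5394*l^4 - 10.6088*l^3 - 38.7921*l^2 + 104.1582*l + 10.2395)/(0.1764*l^6 - 6.1488*l^5 + 52.4148*l^4 + 20.274*l^3 + 3.2497*l^2 + 0.2502*l + 0.0081)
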